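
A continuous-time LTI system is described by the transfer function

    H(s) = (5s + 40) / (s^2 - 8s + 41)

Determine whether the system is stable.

unstable

The denominator s^2 - 8s + 41 factors as (s^2 - 8s + 41), giving poles at s = 4 + 5j, 4 - 5j.
Since the pole(s) at s = 4 ± 5j lie in the right half-plane, the system is unstable.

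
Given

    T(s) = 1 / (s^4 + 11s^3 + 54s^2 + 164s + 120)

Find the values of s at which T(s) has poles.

s = -2 + 4j, -2 - 4j, -6, -1

The poles are the roots of the denominator s^4 + 11s^3 + 54s^2 + 164s + 120 = 0.
Trying s = -6: the polynomial evaluates to 0, so (s + 6) is a factor.
Dividing out leaves s^3 + 5s^2 + 24s + 20 = 0.
This factors further as (s^2 + 4s + 20)(s + 1) = 0.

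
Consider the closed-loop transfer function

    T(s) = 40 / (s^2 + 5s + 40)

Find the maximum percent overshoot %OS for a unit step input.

Comparing s^2 + 5s + 40 to s^2 + 2ζωₙs + ωₙ²: ωₙ = √40 ≈ 6.325 rad/s and ζ = 5/(2·√40) ≈ 0.3953.
%OS = 100·exp(−πζ/√(1−ζ²)) = 100·exp(−π·0.3953/√(1−0.3953²)) ≈ 25.9%.

%OS ≈ 25.9%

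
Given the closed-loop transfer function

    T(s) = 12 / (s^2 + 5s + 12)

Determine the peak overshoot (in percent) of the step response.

%OS ≈ 3.78%

Comparing s^2 + 5s + 12 to s^2 + 2ζωₙs + ωₙ²: ωₙ = √12 ≈ 3.464 rad/s and ζ = 5/(2·√12) ≈ 0.7217.
%OS = 100·exp(−πζ/√(1−ζ²)) = 100·exp(−π·0.7217/√(1−0.7217²)) ≈ 3.78%.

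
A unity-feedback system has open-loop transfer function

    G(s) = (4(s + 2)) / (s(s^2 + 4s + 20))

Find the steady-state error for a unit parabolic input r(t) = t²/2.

e_ss = ∞

G(s) has one pole at the origin.
This is a Type 1 system; Ka = lim_{s→0} s^2·G(s) = 0, so the steady-state error for a parabola input is infinite.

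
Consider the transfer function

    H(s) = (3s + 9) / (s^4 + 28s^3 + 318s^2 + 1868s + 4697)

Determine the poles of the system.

s = -5 + 6j, -5 - 6j, -11, -7

The poles are the roots of the denominator s^4 + 28s^3 + 318s^2 + 1868s + 4697 = 0.
Trying s = -11: the polynomial evaluates to 0, so (s + 11) is a factor.
Dividing out leaves s^3 + 17s^2 + 131s + 427 = 0.
This factors further as (s^2 + 10s + 61)(s + 7) = 0.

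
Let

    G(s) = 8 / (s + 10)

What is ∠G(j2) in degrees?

At s = j2: numerator = 8, denominator = 10 + j2.
∠G = ∠num − ∠den = 0° − (11.310°) = -11.31°.

∠G(j2) ≈ -11.31°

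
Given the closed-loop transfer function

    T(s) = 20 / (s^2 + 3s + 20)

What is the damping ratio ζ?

Compare the denominator to the standard form s^2 + 2ζωₙs + ωₙ².
ωₙ² = 20, so ωₙ = √20 ≈ 4.472 rad/s.
2ζωₙ = 3, so ζ = 3/(2·√20) ≈ 0.3354.
With ζ = 0.3354 the response is underdamped.

ζ ≈ 0.3354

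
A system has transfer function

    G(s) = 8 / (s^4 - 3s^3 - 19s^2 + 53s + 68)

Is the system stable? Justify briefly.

unstable

The denominator s^4 - 3s^3 - 19s^2 + 53s + 68 factors as (s + 4)(s^2 - 8s + 17)(s + 1), giving poles at s = -4, 4 ± j, -1.
Since the pole(s) at s = 4 + j, 4 - j lie in the right half-plane, the system is unstable.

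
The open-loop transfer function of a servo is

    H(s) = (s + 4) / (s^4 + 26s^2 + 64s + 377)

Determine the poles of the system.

s = 2 + 5j, 2 - 5j, -2 + 3j, -2 - 3j

The poles are the roots of the denominator s^4 + 26s^2 + 64s + 377 = 0.
No real roots exist; factor into two real quadratics: (s^2 - 4s + 29)(s^2 + 4s + 13) = 0.
Each quadratic gives a conjugate pair via the quadratic formula.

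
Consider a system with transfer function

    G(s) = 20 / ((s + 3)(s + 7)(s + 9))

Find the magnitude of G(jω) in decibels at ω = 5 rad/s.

Substitute s = j5: numerator = 20, denominator = -286 + j430.
|G(j5)| = |20| / |-286 + j430| = 20 / 516.43 ≈ 0.03873.
In decibels: 20·log₁₀(0.03873) ≈ -28.2 dB.

|G(j5)|_dB ≈ -28.2 dB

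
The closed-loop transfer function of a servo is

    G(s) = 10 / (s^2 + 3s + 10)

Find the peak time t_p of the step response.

Comparing s^2 + 3s + 10 to s^2 + 2ζωₙs + ωₙ²: ωₙ = √10 ≈ 3.162 rad/s and ζ = 3/(2·√10) ≈ 0.4743.
ζωₙ = 3/2 = 1.5, so ω_d = ωₙ√(1−ζ²) = √(ωₙ² − (ζωₙ)²) = √(10 − 1.5²) = √7.75 ≈ 2.784 rad/s.
t_p = π/ω_d = π/2.784 ≈ 1.128 s.

t_p ≈ 1.128 s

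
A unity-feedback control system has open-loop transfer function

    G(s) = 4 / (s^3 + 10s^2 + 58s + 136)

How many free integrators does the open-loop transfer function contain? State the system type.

The denominator has no factor of s at the origin — no free integrator — so this is a Type 0 system.

Type 0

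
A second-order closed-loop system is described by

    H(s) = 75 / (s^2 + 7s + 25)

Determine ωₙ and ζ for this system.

ωₙ = 5 rad/s, ζ = 0.7

Compare the denominator to the standard form s^2 + 2ζωₙs + ωₙ².
ωₙ² = 25, so ωₙ = 5 rad/s.
2ζωₙ = 7, so ζ = 7/(2·5) = 0.7.
With ζ = 0.7 the response is underdamped.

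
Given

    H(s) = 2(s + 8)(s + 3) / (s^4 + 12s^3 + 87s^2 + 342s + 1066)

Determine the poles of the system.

The poles are the roots of the denominator s^4 + 12s^3 + 87s^2 + 342s + 1066 = 0.
No real roots exist; factor into two real quadratics: (s^2 + 10s + 41)(s^2 + 2s + 26) = 0.
Each quadratic gives a conjugate pair via the quadratic formula.

s = -5 + 4j, -5 - 4j, -1 + 5j, -1 - 5j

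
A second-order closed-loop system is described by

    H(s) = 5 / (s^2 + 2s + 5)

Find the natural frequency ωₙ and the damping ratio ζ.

Compare the denominator to the standard form s^2 + 2ζωₙs + ωₙ².
ωₙ² = 5, so ωₙ = √5 ≈ 2.236 rad/s.
2ζωₙ = 2, so ζ = 2/(2·√5) ≈ 0.4472.

ωₙ ≈ 2.236 rad/s, ζ ≈ 0.4472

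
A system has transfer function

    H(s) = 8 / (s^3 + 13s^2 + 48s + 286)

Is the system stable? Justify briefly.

stable

The denominator s^3 + 13s^2 + 48s + 286 factors as (s^2 + 2s + 26)(s + 11), giving poles at s = -1 + 5j, -1 - 5j, -11.
Since all poles lie strictly in the left half-plane, the system is stable.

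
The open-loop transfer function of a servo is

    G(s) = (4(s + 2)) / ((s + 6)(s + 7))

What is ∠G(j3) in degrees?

∠G(j3) ≈ 6.546°

At s = j3: numerator = 8 + j12, denominator = 33 + j39.
∠G = ∠num − ∠den = 56.310° − (49.764°) = 6.546°.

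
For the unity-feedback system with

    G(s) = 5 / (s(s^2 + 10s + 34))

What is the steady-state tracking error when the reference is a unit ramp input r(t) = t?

G(s) has one pole at the origin.
This is a Type 1 system. Kv = lim_{s→0} s·G(s) = 5/34.
e_ss = 1/Kv = 1/(5/34) = 34/5 ≈ 6.800.

e_ss = 6.800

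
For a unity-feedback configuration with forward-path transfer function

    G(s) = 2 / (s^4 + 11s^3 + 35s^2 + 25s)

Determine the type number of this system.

Type 1

Factor s from the denominator: s^4 + 11s^3 + 35s^2 + 25s = s·(s^3 + 11s^2 + 35s + 25).
There is 1 pole at the origin, so the system is Type 1.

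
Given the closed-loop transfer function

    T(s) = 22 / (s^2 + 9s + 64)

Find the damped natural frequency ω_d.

Comparing s^2 + 9s + 64 to s^2 + 2ζωₙs + ωₙ²: ωₙ = 8 rad/s and ζ = 9/(2·8) = 0.5625.
ζωₙ = 9/2 = 4.5, so ω_d = ωₙ√(1−ζ²) = √(ωₙ² − (ζωₙ)²) = √(64 − 4.5²) = √43.75 ≈ 6.614 rad/s.

ω_d ≈ 6.614 rad/s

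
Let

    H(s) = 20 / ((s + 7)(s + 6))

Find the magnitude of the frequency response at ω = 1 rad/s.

|H(j1)| ≈ 0.4650

Substitute s = j1: numerator = 20, denominator = 41 + j13.
|H(j1)| = |20| / |41 + j13| = 20 / 43.012 ≈ 0.4650.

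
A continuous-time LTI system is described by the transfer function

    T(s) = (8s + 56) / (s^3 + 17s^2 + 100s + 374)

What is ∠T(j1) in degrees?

∠T(j1) ≈ -7.369°

At s = j1: numerator = 56 + j8, denominator = 357 + j99.
∠T = ∠num − ∠den = 8.1301° − (15.499°) = -7.369°.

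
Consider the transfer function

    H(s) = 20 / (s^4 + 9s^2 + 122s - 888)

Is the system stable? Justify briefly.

unstable

The denominator s^4 + 9s^2 + 122s - 888 factors as (s^2 - 2s + 37)(s - 4)(s + 6), giving poles at s = 1 + 6j, 1 - 6j, 4, -6.
Since the pole(s) at s = 1 ± 6j, 4 lie in the right half-plane, the system is unstable.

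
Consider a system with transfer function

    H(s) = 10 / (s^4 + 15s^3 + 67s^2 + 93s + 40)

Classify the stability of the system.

The denominator s^4 + 15s^3 + 67s^2 + 93s + 40 factors as (s + 1)^2(s + 8)(s + 5), giving poles at s = -1, -1, -8, -5.
Since all poles lie strictly in the left half-plane, the system is stable.

stable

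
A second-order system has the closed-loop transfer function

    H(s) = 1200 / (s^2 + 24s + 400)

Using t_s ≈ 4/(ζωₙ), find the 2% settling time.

t_s ≈ 0.3333 s

Comparing s^2 + 24s + 400 to s^2 + 2ζωₙs + ωₙ²: ωₙ = 20 rad/s and ζ = 24/(2·20) = 0.6.
ζωₙ = 24/2 = 12, so t_s ≈ 4/(ζωₙ) = 4/12 ≈ 0.3333 s.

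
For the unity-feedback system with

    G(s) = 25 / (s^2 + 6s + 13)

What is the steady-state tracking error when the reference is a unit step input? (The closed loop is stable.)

e_ss = 0.3421

G(s) has no poles at the origin.
This is a Type 0 system. Kp = lim_{s→0} G(s) = 25/13.
e_ss = 1/(1 + Kp) = 1/(1 + 25/13) = 13/38 ≈ 0.3421.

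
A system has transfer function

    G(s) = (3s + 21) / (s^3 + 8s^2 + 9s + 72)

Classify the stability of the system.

The denominator s^3 + 8s^2 + 9s + 72 factors as (s^2 + 9)(s + 8), giving poles at s = ±3j, -8.
Since the simple pole(s) at s = ±3j lie on the jω-axis with none in the right half-plane, the system is marginally stable.

marginally stable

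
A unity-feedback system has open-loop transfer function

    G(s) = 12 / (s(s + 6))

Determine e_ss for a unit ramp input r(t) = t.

G(s) has one pole at the origin.
This is a Type 1 system. Kv = lim_{s→0} s·G(s) = 12/6 = 2.
e_ss = 1/Kv = 1/(2) = 1/2 ≈ 0.5000.

e_ss = 0.5000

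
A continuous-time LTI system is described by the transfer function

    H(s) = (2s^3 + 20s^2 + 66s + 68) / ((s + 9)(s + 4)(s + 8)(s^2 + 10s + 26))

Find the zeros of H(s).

s = -2, -4 + j, -4 - j

Set the numerator to zero: 2s^3 + 20s^2 + 66s + 68 = 0, i.e. 2·(s^3 + 10s^2 + 33s + 34) = 0.
Factoring: (s + 2)(s^2 + 8s + 17) = 0.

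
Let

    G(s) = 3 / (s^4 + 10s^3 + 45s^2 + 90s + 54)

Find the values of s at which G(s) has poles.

s = -1, -3, -3 ± 3j

The poles are the roots of the denominator s^4 + 10s^3 + 45s^2 + 90s + 54 = 0.
Trying s = -1: the polynomial evaluates to 0, so (s + 1) is a factor.
Dividing out leaves s^3 + 9s^2 + 36s + 54 = 0.
This factors further as (s + 3)(s^2 + 6s + 18) = 0.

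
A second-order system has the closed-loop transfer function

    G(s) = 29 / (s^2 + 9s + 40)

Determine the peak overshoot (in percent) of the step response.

%OS ≈ 4.15%

Comparing s^2 + 9s + 40 to s^2 + 2ζωₙs + ωₙ²: ωₙ = √40 ≈ 6.325 rad/s and ζ = 9/(2·√40) ≈ 0.7115.
%OS = 100·exp(−πζ/√(1−ζ²)) = 100·exp(−π·0.7115/√(1−0.7115²)) ≈ 4.15%.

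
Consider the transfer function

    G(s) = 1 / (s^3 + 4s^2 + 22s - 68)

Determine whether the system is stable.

unstable

The denominator s^3 + 4s^2 + 22s - 68 factors as (s - 2)(s^2 + 6s + 34), giving poles at s = 2, -3 ± 5j.
Since the pole(s) at s = 2 lie in the right half-plane, the system is unstable.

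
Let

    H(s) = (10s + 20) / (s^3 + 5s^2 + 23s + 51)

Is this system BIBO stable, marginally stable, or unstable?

The denominator s^3 + 5s^2 + 23s + 51 factors as (s + 3)(s^2 + 2s + 17), giving poles at s = -3, -1 ± 4j.
Since all poles lie strictly in the left half-plane, the system is stable.

stable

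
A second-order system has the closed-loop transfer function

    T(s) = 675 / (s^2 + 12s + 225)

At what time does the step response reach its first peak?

t_p ≈ 0.2285 s

Comparing s^2 + 12s + 225 to s^2 + 2ζωₙs + ωₙ²: ωₙ = 15 rad/s and ζ = 12/(2·15) = 0.4.
ζωₙ = 12/2 = 6, so ω_d = ωₙ√(1−ζ²) = √(ωₙ² − (ζωₙ)²) = √(225 − 6²) = √189 ≈ 13.75 rad/s.
t_p = π/ω_d = π/13.75 ≈ 0.2285 s.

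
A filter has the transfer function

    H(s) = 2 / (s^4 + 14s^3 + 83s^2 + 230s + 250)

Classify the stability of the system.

stable

The denominator s^4 + 14s^3 + 83s^2 + 230s + 250 factors as (s^2 + 6s + 10)(s^2 + 8s + 25), giving poles at s = -3 + j, -3 - j, -4 + 3j, -4 - 3j.
Since all poles lie strictly in the left half-plane, the system is stable.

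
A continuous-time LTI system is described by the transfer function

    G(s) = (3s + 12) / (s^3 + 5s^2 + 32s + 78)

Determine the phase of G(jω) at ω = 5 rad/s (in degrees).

∠G(j5) ≈ -91.99°

At s = j5: numerator = 12 + j15, denominator = -47 + j35.
∠G = ∠num − ∠den = 51.340° − (143.33°) = -91.99°.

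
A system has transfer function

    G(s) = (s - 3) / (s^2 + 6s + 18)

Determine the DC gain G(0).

G(0) = -1/6 ≈ -0.1667

Set s = 0: G(0) = (-3) / (18) = -1/6.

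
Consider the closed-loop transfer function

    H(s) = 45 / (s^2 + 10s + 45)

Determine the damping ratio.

ζ ≈ 0.7454

Compare the denominator to the standard form s^2 + 2ζωₙs + ωₙ².
ωₙ² = 45, so ωₙ = √45 ≈ 6.708 rad/s.
2ζωₙ = 10, so ζ = 10/(2·√45) ≈ 0.7454.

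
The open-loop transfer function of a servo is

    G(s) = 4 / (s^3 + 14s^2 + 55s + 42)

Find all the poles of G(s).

The poles are the roots of the denominator s^3 + 14s^2 + 55s + 42 = 0.
Trying s = -6: the polynomial evaluates to 0, so (s + 6) is a factor.
Dividing out leaves s^2 + 8s + 7 = 0.
Factoring the quadratic: (s + 7)(s + 1) = 0.

s = -6, -7, -1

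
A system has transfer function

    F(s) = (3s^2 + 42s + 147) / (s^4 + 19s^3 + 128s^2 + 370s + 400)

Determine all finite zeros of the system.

s = -7, -7

Set the numerator to zero: 3s^2 + 42s + 147 = 0, i.e. 3·(s^2 + 14s + 49) = 0.
Factoring: (s + 7)^2 = 0.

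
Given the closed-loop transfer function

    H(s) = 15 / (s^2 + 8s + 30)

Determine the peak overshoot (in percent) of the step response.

%OS ≈ 3.48%

Comparing s^2 + 8s + 30 to s^2 + 2ζωₙs + ωₙ²: ωₙ = √30 ≈ 5.477 rad/s and ζ = 8/(2·√30) ≈ 0.7303.
%OS = 100·exp(−πζ/√(1−ζ²)) = 100·exp(−π·0.7303/√(1−0.7303²)) ≈ 3.48%.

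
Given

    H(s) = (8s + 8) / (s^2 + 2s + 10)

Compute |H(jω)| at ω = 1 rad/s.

Substitute s = j1: numerator = 8 + j8, denominator = 9 + j2.
|H(j1)| = |8 + j8| / |9 + j2| = 11.314 / 9.2195 ≈ 1.227.

|H(j1)| ≈ 1.227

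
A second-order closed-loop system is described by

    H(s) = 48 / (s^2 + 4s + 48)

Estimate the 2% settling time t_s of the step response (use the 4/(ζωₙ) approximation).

Comparing s^2 + 4s + 48 to s^2 + 2ζωₙs + ωₙ²: ωₙ = √48 ≈ 6.928 rad/s and ζ = 4/(2·√48) ≈ 0.2887.
ζωₙ = 4/2 = 2, so t_s ≈ 4/(ζωₙ) = 4/2 = 2 s.

t_s ≈ 2 s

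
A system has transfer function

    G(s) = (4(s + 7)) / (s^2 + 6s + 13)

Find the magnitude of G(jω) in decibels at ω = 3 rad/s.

|G(j3)|_dB ≈ 4.36 dB

Substitute s = j3: numerator = 28 + j12, denominator = 4 + j18.
|G(j3)| = |28 + j12| / |4 + j18| = 30.463 / 18.439 ≈ 1.652.
In decibels: 20·log₁₀(1.652) ≈ 4.36 dB.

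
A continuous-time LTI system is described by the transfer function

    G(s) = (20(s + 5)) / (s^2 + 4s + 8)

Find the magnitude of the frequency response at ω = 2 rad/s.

Substitute s = j2: numerator = 100 + j40, denominator = 4 + j8.
|G(j2)| = |100 + j40| / |4 + j8| = 107.70 / 8.9443 ≈ 12.04.

|G(j2)| ≈ 12.04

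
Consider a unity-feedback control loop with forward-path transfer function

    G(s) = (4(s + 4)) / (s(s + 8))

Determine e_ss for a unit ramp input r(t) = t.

G(s) has one pole at the origin.
This is a Type 1 system. Kv = lim_{s→0} s·G(s) = 16/8 = 2.
e_ss = 1/Kv = 1/(2) = 1/2 ≈ 0.5000.

e_ss = 0.5000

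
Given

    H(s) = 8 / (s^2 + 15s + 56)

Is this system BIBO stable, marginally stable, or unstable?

The denominator s^2 + 15s + 56 factors as (s + 7)(s + 8), giving poles at s = -7, -8.
Since all poles lie strictly in the left half-plane, the system is stable.

stable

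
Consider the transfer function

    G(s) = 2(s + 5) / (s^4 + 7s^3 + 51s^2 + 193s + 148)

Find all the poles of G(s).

s = -1, -1 ± 6j, -4

The poles are the roots of the denominator s^4 + 7s^3 + 51s^2 + 193s + 148 = 0.
Trying s = -1: the polynomial evaluates to 0, so (s + 1) is a factor.
Dividing out leaves s^3 + 6s^2 + 45s + 148 = 0.
This factors further as (s^2 + 2s + 37)(s + 4) = 0.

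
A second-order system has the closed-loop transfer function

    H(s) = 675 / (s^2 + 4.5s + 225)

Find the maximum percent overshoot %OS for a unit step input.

%OS ≈ 62.1%

Comparing s^2 + 4.5s + 225 to s^2 + 2ζωₙs + ωₙ²: ωₙ = 15 rad/s and ζ = 4.5/(2·15) = 0.15.
%OS = 100·exp(−πζ/√(1−ζ²)) = 100·exp(−π·0.15/√(1−0.15²)) ≈ 62.1%.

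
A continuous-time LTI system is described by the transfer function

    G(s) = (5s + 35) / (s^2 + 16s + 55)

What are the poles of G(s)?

s = -5, -11

The poles are the roots of the denominator s^2 + 16s + 55 = 0.
Factoring: (s + 5)(s + 11) = 0, so s = -5 and s = -11.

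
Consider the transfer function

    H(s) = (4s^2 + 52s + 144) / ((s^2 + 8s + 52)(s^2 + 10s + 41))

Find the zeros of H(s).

Set the numerator to zero: 4s^2 + 52s + 144 = 0, i.e. 4·(s^2 + 13s + 36) = 0.
Factoring: (s + 4)(s + 9) = 0.

s = -4, -9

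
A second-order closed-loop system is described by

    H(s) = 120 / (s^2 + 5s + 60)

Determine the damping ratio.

Compare the denominator to the standard form s^2 + 2ζωₙs + ωₙ².
ωₙ² = 60, so ωₙ = √60 ≈ 7.746 rad/s.
2ζωₙ = 5, so ζ = 5/(2·√60) ≈ 0.3227.
With ζ = 0.3227 the response is underdamped.

ζ ≈ 0.3227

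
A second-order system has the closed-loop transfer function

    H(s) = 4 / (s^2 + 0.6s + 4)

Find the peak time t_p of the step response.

t_p ≈ 1.589 s

Comparing s^2 + 0.6s + 4 to s^2 + 2ζωₙs + ωₙ²: ωₙ = 2 rad/s and ζ = 0.6/(2·2) = 0.15.
ζωₙ = 0.6/2 = 0.3, so ω_d = ωₙ√(1−ζ²) = √(ωₙ² − (ζωₙ)²) = √(4 − 0.3²) = √3.91 ≈ 1.977 rad/s.
t_p = π/ω_d = π/1.977 ≈ 1.589 s.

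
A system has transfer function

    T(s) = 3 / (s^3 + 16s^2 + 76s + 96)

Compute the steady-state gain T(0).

Set s = 0: T(0) = (3) / (96) = 1/32.

T(0) = 1/32 ≈ 0.03125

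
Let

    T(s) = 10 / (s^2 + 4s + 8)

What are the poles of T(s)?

s = -2 + 2j, -2 - 2j

The poles are the roots of the denominator s^2 + 4s + 8 = 0.
Using the quadratic formula: s = (-4 ± √(-16))/2 = -2 ± 2j.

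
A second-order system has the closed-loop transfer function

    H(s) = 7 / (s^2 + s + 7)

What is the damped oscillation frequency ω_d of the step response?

Comparing s^2 + s + 7 to s^2 + 2ζωₙs + ωₙ²: ωₙ = √7 ≈ 2.646 rad/s and ζ = 1/(2·√7) ≈ 0.1890.
ζωₙ = 1/2 = 0.5, so ω_d = ωₙ√(1−ζ²) = √(ωₙ² − (ζωₙ)²) = √(7 − 0.5²) = √6.75 ≈ 2.598 rad/s.

ω_d ≈ 2.598 rad/s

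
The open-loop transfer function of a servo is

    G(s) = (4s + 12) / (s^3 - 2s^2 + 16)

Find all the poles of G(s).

The poles are the roots of the denominator s^3 - 2s^2 + 16 = 0.
Trying s = -2: the polynomial evaluates to 0, so (s + 2) is a factor.
Dividing out leaves s^2 - 4s + 8 = 0.
The quadratic formula then gives s = 2 ± 2j.

s = 2 ± 2j, -2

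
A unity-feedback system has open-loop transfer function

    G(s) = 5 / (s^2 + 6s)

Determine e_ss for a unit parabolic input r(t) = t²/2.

G(s) has one pole at the origin.
This is a Type 1 system; Ka = lim_{s→0} s^2·G(s) = 0, so the steady-state error for a parabola input is infinite.

e_ss = ∞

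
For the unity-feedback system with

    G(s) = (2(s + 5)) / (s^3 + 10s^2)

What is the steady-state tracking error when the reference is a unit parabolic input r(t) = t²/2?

G(s) has 2 poles at the origin.
This is a Type 2 system. Ka = lim_{s→0} s^2·G(s) = 10/10 = 1.
e_ss = 1/Ka = 1/(1) = 1.

e_ss = 1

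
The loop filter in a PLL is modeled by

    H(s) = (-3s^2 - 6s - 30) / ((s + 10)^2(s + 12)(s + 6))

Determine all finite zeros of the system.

s = -1 ± 3j

Set the numerator to zero: -3s^2 - 6s - 30 = 0, i.e. -3·(s^2 + 2s + 10) = 0.
Factoring: (s^2 + 2s + 10) = 0.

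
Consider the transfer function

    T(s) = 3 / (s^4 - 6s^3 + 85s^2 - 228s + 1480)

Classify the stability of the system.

The denominator s^4 - 6s^3 + 85s^2 - 228s + 1480 factors as (s^2 - 4s + 40)(s^2 - 2s + 37), giving poles at s = 2 + 6j, 2 - 6j, 1 + 6j, 1 - 6j.
Since the pole(s) at s = 2 + 6j, 2 - 6j, 1 + 6j, 1 - 6j lie in the right half-plane, the system is unstable.

unstable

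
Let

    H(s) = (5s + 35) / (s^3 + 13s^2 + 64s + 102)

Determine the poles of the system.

s = -5 ± 3j, -3

The poles are the roots of the denominator s^3 + 13s^2 + 64s + 102 = 0.
Trying s = -3: the polynomial evaluates to 0, so (s + 3) is a factor.
Dividing out leaves s^2 + 10s + 34 = 0.
The quadratic formula then gives s = -5 ± 3j.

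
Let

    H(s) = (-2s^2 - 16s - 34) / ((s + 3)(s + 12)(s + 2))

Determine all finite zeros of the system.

s = -4 + j, -4 - j

Set the numerator to zero: -2s^2 - 16s - 34 = 0, i.e. -2·(s^2 + 8s + 17) = 0.
Factoring: (s^2 + 8s + 17) = 0.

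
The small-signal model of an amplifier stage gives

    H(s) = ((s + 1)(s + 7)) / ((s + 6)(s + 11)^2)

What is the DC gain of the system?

At s = 0 each factor (s + a) contributes a and each (s^2 + bs + c) contributes c.
H(0) = 1·(1) · (7) / ((6) · (11) · (11)) = 7/726 = 7/726.

H(0) = 7/726 ≈ 0.009642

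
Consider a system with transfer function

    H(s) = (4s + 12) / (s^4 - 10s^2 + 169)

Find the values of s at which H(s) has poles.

s = 3 ± 2j, -3 ± 2j

The poles are the roots of the denominator s^4 - 10s^2 + 169 = 0.
No real roots exist; factor into two real quadratics: (s^2 - 6s + 13)(s^2 + 6s + 13) = 0.
Each quadratic gives a conjugate pair via the quadratic formula.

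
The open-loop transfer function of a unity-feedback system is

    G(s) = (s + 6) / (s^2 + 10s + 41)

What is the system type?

The denominator has no factor of s at the origin — no free integrator — so this is a Type 0 system.

Type 0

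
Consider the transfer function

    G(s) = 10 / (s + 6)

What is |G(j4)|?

Substitute s = j4: numerator = 10, denominator = 6 + j4.
|G(j4)| = |10| / |6 + j4| = 10 / 7.2111 ≈ 1.387.

|G(j4)| ≈ 1.387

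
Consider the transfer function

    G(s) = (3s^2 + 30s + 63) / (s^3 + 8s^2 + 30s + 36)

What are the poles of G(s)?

s = -2, -3 + 3j, -3 - 3j

The poles are the roots of the denominator s^3 + 8s^2 + 30s + 36 = 0.
Trying s = -2: the polynomial evaluates to 0, so (s + 2) is a factor.
Dividing out leaves s^2 + 6s + 18 = 0.
The quadratic formula then gives s = -3 ± 3j.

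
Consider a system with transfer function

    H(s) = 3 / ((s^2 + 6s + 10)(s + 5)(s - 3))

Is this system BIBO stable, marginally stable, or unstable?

The poles can be read from the denominator factors: s = -3 + j, -3 - j, -5, 3.
Since the pole(s) at s = 3 lie in the right half-plane, the system is unstable.

unstable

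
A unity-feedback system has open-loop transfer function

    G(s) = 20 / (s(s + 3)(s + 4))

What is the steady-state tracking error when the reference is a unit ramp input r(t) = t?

e_ss = 0.6000

G(s) has one pole at the origin.
This is a Type 1 system. Kv = lim_{s→0} s·G(s) = 20/12 = 5/3.
e_ss = 1/Kv = 1/(5/3) = 3/5 ≈ 0.6000.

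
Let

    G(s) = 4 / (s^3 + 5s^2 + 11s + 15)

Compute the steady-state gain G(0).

Set s = 0: G(0) = (4) / (15) = 4/15.

G(0) = 4/15 ≈ 0.2667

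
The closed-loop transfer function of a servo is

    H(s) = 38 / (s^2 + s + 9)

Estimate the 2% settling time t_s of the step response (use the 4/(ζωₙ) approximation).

Comparing s^2 + s + 9 to s^2 + 2ζωₙs + ωₙ²: ωₙ = 3 rad/s and ζ = 1/(2·3) ≈ 0.1667.
ζωₙ = 1/2 = 0.5, so t_s ≈ 4/(ζωₙ) = 4/0.5 = 8 s.

t_s ≈ 8 s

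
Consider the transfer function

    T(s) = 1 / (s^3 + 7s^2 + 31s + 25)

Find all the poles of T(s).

s = -3 + 4j, -3 - 4j, -1

The poles are the roots of the denominator s^3 + 7s^2 + 31s + 25 = 0.
Trying s = -1: the polynomial evaluates to 0, so (s + 1) is a factor.
Dividing out leaves s^2 + 6s + 25 = 0.
The quadratic formula then gives s = -3 ± 4j.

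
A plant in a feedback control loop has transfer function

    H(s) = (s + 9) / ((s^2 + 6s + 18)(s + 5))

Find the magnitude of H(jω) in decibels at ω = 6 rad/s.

Substitute s = j6: numerator = 9 + j6, denominator = -306 + j72.
|H(j6)| = |9 + j6| / |-306 + j72| = 10.817 / 314.36 ≈ 0.03441.
In decibels: 20·log₁₀(0.03441) ≈ -29.3 dB.

|H(j6)|_dB ≈ -29.3 dB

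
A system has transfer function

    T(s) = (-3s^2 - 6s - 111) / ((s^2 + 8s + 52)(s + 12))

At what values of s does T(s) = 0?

s = -1 + 6j, -1 - 6j

Set the numerator to zero: -3s^2 - 6s - 111 = 0, i.e. -3·(s^2 + 2s + 37) = 0.
Factoring: (s^2 + 2s + 37) = 0.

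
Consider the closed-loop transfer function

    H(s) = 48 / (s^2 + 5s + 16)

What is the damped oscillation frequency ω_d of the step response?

Comparing s^2 + 5s + 16 to s^2 + 2ζωₙs + ωₙ²: ωₙ = 4 rad/s and ζ = 5/(2·4) = 0.625.
ζωₙ = 5/2 = 2.5, so ω_d = ωₙ√(1−ζ²) = √(ωₙ² − (ζωₙ)²) = √(16 − 2.5²) = √9.75 ≈ 3.122 rad/s.

ω_d ≈ 3.122 rad/s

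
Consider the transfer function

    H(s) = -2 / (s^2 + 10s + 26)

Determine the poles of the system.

The poles are the roots of the denominator s^2 + 10s + 26 = 0.
Using the quadratic formula: s = (-10 ± √(-4))/2 = -5 ± 1j.

s = -5 ± j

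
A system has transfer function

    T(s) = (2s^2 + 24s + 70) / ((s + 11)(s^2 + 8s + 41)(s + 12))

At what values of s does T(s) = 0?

s = -7, -5

Set the numerator to zero: 2s^2 + 24s + 70 = 0, i.e. 2·(s^2 + 12s + 35) = 0.
Factoring: (s + 7)(s + 5) = 0.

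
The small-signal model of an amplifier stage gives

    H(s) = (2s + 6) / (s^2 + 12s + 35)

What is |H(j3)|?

|H(j3)| ≈ 0.1911

Substitute s = j3: numerator = 6 + j6, denominator = 26 + j36.
|H(j3)| = |6 + j6| / |26 + j36| = 8.4853 / 44.407 ≈ 0.1911.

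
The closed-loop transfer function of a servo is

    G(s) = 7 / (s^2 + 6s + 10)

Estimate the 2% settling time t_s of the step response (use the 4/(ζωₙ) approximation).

t_s ≈ 1.333 s

Comparing s^2 + 6s + 10 to s^2 + 2ζωₙs + ωₙ²: ωₙ = √10 ≈ 3.162 rad/s and ζ = 6/(2·√10) ≈ 0.9487.
ζωₙ = 6/2 = 3, so t_s ≈ 4/(ζωₙ) = 4/3 ≈ 1.333 s.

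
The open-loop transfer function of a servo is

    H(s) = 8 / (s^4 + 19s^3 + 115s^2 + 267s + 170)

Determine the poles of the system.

The poles are the roots of the denominator s^4 + 19s^3 + 115s^2 + 267s + 170 = 0.
Trying s = -1: the polynomial evaluates to 0, so (s + 1) is a factor.
Dividing out leaves s^3 + 18s^2 + 97s + 170 = 0.
This factors further as (s^2 + 8s + 17)(s + 10) = 0.

s = -1, -4 ± j, -10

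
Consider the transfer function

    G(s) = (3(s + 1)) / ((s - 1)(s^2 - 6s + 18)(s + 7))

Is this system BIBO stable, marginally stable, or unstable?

unstable

The poles can be read from the denominator factors: s = 1, 3 + 3j, 3 - 3j, -7.
Since the pole(s) at s = 1, 3 ± 3j lie in the right half-plane, the system is unstable.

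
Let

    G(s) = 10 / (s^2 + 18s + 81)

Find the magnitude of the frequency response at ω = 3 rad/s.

|G(j3)| ≈ 0.1111

Substitute s = j3: numerator = 10, denominator = 72 + j54.
|G(j3)| = |10| / |72 + j54| = 10 / 90 ≈ 0.1111.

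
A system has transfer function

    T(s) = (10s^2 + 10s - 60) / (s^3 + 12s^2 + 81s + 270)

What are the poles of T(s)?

s = -3 ± 6j, -6

The poles are the roots of the denominator s^3 + 12s^2 + 81s + 270 = 0.
Trying s = -6: the polynomial evaluates to 0, so (s + 6) is a factor.
Dividing out leaves s^2 + 6s + 45 = 0.
The quadratic formula then gives s = -3 ± 6j.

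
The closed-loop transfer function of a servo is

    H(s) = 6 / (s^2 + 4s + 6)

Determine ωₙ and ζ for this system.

ωₙ ≈ 2.449 rad/s, ζ ≈ 0.8165

Compare the denominator to the standard form s^2 + 2ζωₙs + ωₙ².
ωₙ² = 6, so ωₙ = √6 ≈ 2.449 rad/s.
2ζωₙ = 4, so ζ = 4/(2·√6) ≈ 0.8165.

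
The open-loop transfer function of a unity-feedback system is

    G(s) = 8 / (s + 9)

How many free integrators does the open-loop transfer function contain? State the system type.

The denominator has no factor of s at the origin — no free integrator — so this is a Type 0 system.

Type 0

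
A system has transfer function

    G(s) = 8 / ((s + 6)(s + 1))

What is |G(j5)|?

|G(j5)| ≈ 0.2009

Substitute s = j5: numerator = 8, denominator = -19 + j35.
|G(j5)| = |8| / |-19 + j35| = 8 / 39.825 ≈ 0.2009.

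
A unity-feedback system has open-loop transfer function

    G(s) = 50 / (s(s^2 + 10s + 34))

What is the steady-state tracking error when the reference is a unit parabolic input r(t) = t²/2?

e_ss = ∞

G(s) has one pole at the origin.
This is a Type 1 system; Ka = lim_{s→0} s^2·G(s) = 0, so the steady-state error for a parabola input is infinite.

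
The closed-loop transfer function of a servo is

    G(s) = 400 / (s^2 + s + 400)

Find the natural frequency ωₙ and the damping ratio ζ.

ωₙ = 20 rad/s, ζ = 0.025

Compare the denominator to the standard form s^2 + 2ζωₙs + ωₙ².
ωₙ² = 400, so ωₙ = 20 rad/s.
2ζωₙ = 1, so ζ = 1/(2·20) = 0.025.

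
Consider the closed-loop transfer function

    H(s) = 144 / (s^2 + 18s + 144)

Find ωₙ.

ωₙ = 12 rad/s

Compare the denominator to the standard form s^2 + 2ζωₙs + ωₙ².
ωₙ² = 144, so ωₙ = 12 rad/s.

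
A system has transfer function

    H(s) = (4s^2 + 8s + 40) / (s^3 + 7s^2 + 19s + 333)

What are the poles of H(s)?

s = 1 + 6j, 1 - 6j, -9

The poles are the roots of the denominator s^3 + 7s^2 + 19s + 333 = 0.
Trying s = -9: the polynomial evaluates to 0, so (s + 9) is a factor.
Dividing out leaves s^2 - 2s + 37 = 0.
The quadratic formula then gives s = 1 ± 6j.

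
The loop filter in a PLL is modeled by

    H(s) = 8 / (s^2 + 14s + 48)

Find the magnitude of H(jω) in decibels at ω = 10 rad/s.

Substitute s = j10: numerator = 8, denominator = -52 + j140.
|H(j10)| = |8| / |-52 + j140| = 8 / 149.35 ≈ 0.05357.
In decibels: 20·log₁₀(0.05357) ≈ -25.4 dB.

|H(j10)|_dB ≈ -25.4 dB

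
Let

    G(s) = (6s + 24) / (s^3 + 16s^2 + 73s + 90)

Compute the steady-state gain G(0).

G(0) = 4/15 ≈ 0.2667

Set s = 0: G(0) = (24) / (90) = 4/15.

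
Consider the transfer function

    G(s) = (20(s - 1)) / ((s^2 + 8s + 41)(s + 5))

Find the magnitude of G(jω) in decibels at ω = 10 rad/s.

|G(j10)|_dB ≈ -14.9 dB

Substitute s = j10: numerator = -20 + j200, denominator = -1095 - j190.
|G(j10)| = |-20 + j200| / |-1095 - j190| = 201.00 / 1111.4 ≈ 0.1809.
In decibels: 20·log₁₀(0.1809) ≈ -14.9 dB.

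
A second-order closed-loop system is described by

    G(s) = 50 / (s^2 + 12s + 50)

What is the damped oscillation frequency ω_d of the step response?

Comparing s^2 + 12s + 50 to s^2 + 2ζωₙs + ωₙ²: ωₙ = √50 ≈ 7.071 rad/s and ζ = 12/(2·√50) ≈ 0.8485.
ζωₙ = 12/2 = 6, so ω_d = ωₙ√(1−ζ²) = √(ωₙ² − (ζωₙ)²) = √(50 − 6²) = √14 ≈ 3.742 rad/s.

ω_d ≈ 3.742 rad/s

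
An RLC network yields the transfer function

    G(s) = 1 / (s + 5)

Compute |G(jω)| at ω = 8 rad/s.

|G(j8)| ≈ 0.1060

Substitute s = j8: numerator = 1, denominator = 5 + j8.
|G(j8)| = |1| / |5 + j8| = 1 / 9.4340 ≈ 0.1060.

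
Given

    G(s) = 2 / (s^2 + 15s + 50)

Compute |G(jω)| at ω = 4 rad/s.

Substitute s = j4: numerator = 2, denominator = 34 + j60.
|G(j4)| = |2| / |34 + j60| = 2 / 68.964 ≈ 0.02900.

|G(j4)| ≈ 0.02900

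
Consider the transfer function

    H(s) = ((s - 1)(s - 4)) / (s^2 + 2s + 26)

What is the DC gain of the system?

Set s = 0: H(0) = (4) / (26) = 2/13.

H(0) = 2/13 ≈ 0.1538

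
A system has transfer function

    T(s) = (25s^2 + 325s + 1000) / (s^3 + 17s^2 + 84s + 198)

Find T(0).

Set s = 0: T(0) = (1000) / (198) = 500/99.

T(0) = 500/99 ≈ 5.051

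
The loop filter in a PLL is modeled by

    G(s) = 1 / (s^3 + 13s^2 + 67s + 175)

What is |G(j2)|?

Substitute s = j2: numerator = 1, denominator = 123 + j126.
|G(j2)| = |1| / |123 + j126| = 1 / 176.08 ≈ 0.005679.

|G(j2)| ≈ 0.005679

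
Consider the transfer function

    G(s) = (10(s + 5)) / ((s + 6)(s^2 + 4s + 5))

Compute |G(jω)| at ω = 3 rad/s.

|G(j3)| ≈ 0.6872

Substitute s = j3: numerator = 50 + j30, denominator = -60 + j60.
|G(j3)| = |50 + j30| / |-60 + j60| = 58.310 / 84.853 ≈ 0.6872.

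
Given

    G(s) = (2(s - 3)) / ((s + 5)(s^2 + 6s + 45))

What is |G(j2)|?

Substitute s = j2: numerator = -6 + j4, denominator = 181 + j142.
|G(j2)| = |-6 + j4| / |181 + j142| = 7.2111 / 230.05 ≈ 0.03135.

|G(j2)| ≈ 0.03135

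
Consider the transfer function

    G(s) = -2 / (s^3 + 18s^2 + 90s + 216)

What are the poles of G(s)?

s = -3 ± 3j, -12

The poles are the roots of the denominator s^3 + 18s^2 + 90s + 216 = 0.
Trying s = -12: the polynomial evaluates to 0, so (s + 12) is a factor.
Dividing out leaves s^2 + 6s + 18 = 0.
The quadratic formula then gives s = -3 ± 3j.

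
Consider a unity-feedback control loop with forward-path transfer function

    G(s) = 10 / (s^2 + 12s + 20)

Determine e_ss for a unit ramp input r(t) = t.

e_ss = ∞

G(s) has no poles at the origin.
This is a Type 0 system; Kv = lim_{s→0} s·G(s) = 0, so the steady-state error for a ramp input is infinite.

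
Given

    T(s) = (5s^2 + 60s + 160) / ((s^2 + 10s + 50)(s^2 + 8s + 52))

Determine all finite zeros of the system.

Set the numerator to zero: 5s^2 + 60s + 160 = 0, i.e. 5·(s^2 + 12s + 32) = 0.
Factoring: (s + 8)(s + 4) = 0.

s = -8, -4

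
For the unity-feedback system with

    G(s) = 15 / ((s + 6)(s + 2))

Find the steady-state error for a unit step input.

G(s) has no poles at the origin.
This is a Type 0 system. Kp = lim_{s→0} G(s) = 15/12 = 5/4.
e_ss = 1/(1 + Kp) = 1/(1 + 5/4) = 4/9 ≈ 0.4444.

e_ss = 0.4444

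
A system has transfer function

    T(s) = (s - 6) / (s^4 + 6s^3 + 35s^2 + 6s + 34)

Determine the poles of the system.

s = j, -j, -3 + 5j, -3 - 5j

The poles are the roots of the denominator s^4 + 6s^3 + 35s^2 + 6s + 34 = 0.
No real roots exist; factor into two real quadratics: (s^2 + 1)(s^2 + 6s + 34) = 0.
Each quadratic gives a conjugate pair via the quadratic formula.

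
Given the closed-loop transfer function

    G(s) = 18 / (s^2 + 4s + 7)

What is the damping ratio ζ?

ζ ≈ 0.7559

Compare the denominator to the standard form s^2 + 2ζωₙs + ωₙ².
ωₙ² = 7, so ωₙ = √7 ≈ 2.646 rad/s.
2ζωₙ = 4, so ζ = 4/(2·√7) ≈ 0.7559.
With ζ = 0.7559 the response is underdamped.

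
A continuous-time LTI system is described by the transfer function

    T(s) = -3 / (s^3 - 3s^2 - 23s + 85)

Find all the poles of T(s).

s = -5, 4 + j, 4 - j

The poles are the roots of the denominator s^3 - 3s^2 - 23s + 85 = 0.
Trying s = -5: the polynomial evaluates to 0, so (s + 5) is a factor.
Dividing out leaves s^2 - 8s + 17 = 0.
The quadratic formula then gives s = 4 ± 1j.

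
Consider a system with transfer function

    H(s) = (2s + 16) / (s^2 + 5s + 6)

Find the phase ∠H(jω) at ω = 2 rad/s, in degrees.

At s = j2: numerator = 16 + j4, denominator = 2 + j10.
∠H = ∠num − ∠den = 14.036° − (78.690°) = -64.65°.

∠H(j2) ≈ -64.65°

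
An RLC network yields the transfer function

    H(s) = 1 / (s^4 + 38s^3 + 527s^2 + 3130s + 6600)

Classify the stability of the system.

stable

The denominator s^4 + 38s^3 + 527s^2 + 3130s + 6600 factors as (s + 5)(s + 10)(s + 11)(s + 12), giving poles at s = -5, -10, -11, -12.
Since all poles lie strictly in the left half-plane, the system is stable.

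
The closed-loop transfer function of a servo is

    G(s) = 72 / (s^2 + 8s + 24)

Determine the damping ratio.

ζ ≈ 0.8165

Compare the denominator to the standard form s^2 + 2ζωₙs + ωₙ².
ωₙ² = 24, so ωₙ = √24 ≈ 4.899 rad/s.
2ζωₙ = 8, so ζ = 8/(2·√24) ≈ 0.8165.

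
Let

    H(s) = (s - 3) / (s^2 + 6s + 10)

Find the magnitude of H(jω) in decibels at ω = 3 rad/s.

Substitute s = j3: numerator = -3 + j3, denominator = 1 + j18.
|H(j3)| = |-3 + j3| / |1 + j18| = 4.2426 / 18.028 ≈ 0.2353.
In decibels: 20·log₁₀(0.2353) ≈ -12.6 dB.

|H(j3)|_dB ≈ -12.6 dB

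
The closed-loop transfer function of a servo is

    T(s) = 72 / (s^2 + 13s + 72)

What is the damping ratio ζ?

ζ ≈ 0.7660

Compare the denominator to the standard form s^2 + 2ζωₙs + ωₙ².
ωₙ² = 72, so ωₙ = √72 ≈ 8.485 rad/s.
2ζωₙ = 13, so ζ = 13/(2·√72) ≈ 0.7660.
With ζ = 0.7660 the response is underdamped.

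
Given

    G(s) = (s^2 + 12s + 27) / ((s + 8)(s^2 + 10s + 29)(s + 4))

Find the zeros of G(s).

Set the numerator to zero: s^2 + 12s + 27 = 0.
Factoring: (s + 9)(s + 3) = 0.

s = -9, -3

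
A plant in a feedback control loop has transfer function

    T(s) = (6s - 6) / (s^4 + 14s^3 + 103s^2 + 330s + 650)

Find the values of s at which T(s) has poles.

The poles are the roots of the denominator s^4 + 14s^3 + 103s^2 + 330s + 650 = 0.
No real roots exist; factor into two real quadratics: (s^2 + 10s + 50)(s^2 + 4s + 13) = 0.
Each quadratic gives a conjugate pair via the quadratic formula.

s = -5 + 5j, -5 - 5j, -2 + 3j, -2 - 3j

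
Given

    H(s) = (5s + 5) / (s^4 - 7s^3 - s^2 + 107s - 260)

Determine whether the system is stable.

The denominator s^4 - 7s^3 - s^2 + 107s - 260 factors as (s^2 - 6s + 13)(s + 4)(s - 5), giving poles at s = 3 + 2j, 3 - 2j, -4, 5.
Since the pole(s) at s = 3 + 2j, 3 - 2j, 5 lie in the right half-plane, the system is unstable.

unstable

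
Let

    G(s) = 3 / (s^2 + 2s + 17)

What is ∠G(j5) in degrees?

∠G(j5) ≈ -128.7°

At s = j5: numerator = 3, denominator = -8 + j10.
∠G = ∠num − ∠den = 0° − (128.66°) = -128.7°.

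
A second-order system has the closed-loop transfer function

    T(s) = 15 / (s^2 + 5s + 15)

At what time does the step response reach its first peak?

t_p ≈ 1.062 s

Comparing s^2 + 5s + 15 to s^2 + 2ζωₙs + ωₙ²: ωₙ = √15 ≈ 3.873 rad/s and ζ = 5/(2·√15) ≈ 0.6455.
ζωₙ = 5/2 = 2.5, so ω_d = ωₙ√(1−ζ²) = √(ωₙ² − (ζωₙ)²) = √(15 − 2.5²) = √8.75 ≈ 2.958 rad/s.
t_p = π/ω_d = π/2.958 ≈ 1.062 s.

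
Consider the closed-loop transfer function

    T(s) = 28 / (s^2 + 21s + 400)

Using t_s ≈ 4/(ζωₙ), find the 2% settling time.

Comparing s^2 + 21s + 400 to s^2 + 2ζωₙs + ωₙ²: ωₙ = 20 rad/s and ζ = 21/(2·20) = 0.525.
ζωₙ = 21/2 = 10.5, so t_s ≈ 4/(ζωₙ) = 4/10.5 ≈ 0.3810 s.

t_s ≈ 0.3810 s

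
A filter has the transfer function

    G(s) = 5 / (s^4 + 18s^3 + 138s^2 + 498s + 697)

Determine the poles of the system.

The poles are the roots of the denominator s^4 + 18s^3 + 138s^2 + 498s + 697 = 0.
No real roots exist; factor into two real quadratics: (s^2 + 10s + 41)(s^2 + 8s + 17) = 0.
Each quadratic gives a conjugate pair via the quadratic formula.

s = -5 + 4j, -5 - 4j, -4 + j, -4 - j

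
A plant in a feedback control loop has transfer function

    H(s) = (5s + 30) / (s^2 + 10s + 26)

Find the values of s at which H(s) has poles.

s = -5 + j, -5 - j

The poles are the roots of the denominator s^2 + 10s + 26 = 0.
Using the quadratic formula: s = (-10 ± √(-4))/2 = -5 ± 1j.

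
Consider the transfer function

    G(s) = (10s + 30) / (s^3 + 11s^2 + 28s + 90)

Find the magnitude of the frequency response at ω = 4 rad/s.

Substitute s = j4: numerator = 30 + j40, denominator = -86 + j48.
|G(j4)| = |30 + j40| / |-86 + j48| = 50 / 98.489 ≈ 0.5077.

|G(j4)| ≈ 0.5077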